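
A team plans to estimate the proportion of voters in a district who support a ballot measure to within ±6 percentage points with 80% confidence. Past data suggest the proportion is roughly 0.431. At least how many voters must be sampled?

112

For a proportion with margin E = 0.06 at 80% confidence, z = 1.282.
n = p̂(1−p̂)(z/E)² = 0.431 × 0.569 × (1.282/0.06)² = 111.96
Round up: n = 112.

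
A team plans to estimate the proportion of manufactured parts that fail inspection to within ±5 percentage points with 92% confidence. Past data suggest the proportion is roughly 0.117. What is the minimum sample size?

For a proportion with margin E = 0.05 at 92% confidence, z = 1.751.
n = p̂(1−p̂)(z/E)² = 0.117 × 0.883 × (1.751/0.05)² = 126.70
Round up: n = 127.

127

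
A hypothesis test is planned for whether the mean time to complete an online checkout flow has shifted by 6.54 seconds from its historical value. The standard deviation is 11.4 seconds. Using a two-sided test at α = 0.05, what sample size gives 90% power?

For a one-sample z-test, n = ((z_{α/2} + z_β)·σ/δ)².
z_{α/2} = 1.960 (two-sided α = 0.05); z_β = 1.282 (power 90% → β = 0.1).
n = (3.242 × 11.4 / 6.54)² = 31.94
Round up: n = 32.

n = 32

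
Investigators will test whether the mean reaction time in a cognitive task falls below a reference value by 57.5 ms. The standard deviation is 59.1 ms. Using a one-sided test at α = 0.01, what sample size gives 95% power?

17

For a one-sample z-test, n = ((z_α + z_β)·σ/δ)².
z_α = 2.326 (one-sided α = 0.01); z_β = 1.645 (power 95% → β = 0.05).
n = (3.971 × 59.1 / 57.5)² = 16.66
Round up: n = 17.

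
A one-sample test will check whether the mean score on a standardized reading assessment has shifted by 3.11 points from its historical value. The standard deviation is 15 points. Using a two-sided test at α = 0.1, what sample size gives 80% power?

144

For a one-sample z-test, n = ((z_{α/2} + z_β)·σ/δ)².
z_{α/2} = 1.645 (two-sided α = 0.1); z_β = 0.842 (power 80% → β = 0.2).
n = (2.487 × 15 / 3.11)² = 143.88
Round up: n = 144.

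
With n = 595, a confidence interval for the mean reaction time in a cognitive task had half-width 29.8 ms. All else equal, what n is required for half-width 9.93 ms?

5359

Margin of error scales as 1/√n, so n₂ = n₁·(E₁/E₂)².
n₂ = 595 × (29.8/9.93)² = 595 × 9.006 = 5358.57
Round up: n₂ = 5359.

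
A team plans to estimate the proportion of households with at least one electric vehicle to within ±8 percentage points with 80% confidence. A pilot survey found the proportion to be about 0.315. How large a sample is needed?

56

For a proportion with margin E = 0.08 at 80% confidence, z = 1.282.
n = p̂(1−p̂)(z/E)² = 0.315 × 0.685 × (1.282/0.08)² = 55.41
Round up: n = 56.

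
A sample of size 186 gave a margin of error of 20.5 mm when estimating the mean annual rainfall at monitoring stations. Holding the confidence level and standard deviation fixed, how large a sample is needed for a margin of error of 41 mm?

47

Margin of error scales as 1/√n, so n₂ = n₁·(E₁/E₂)².
n₂ = 186 × (20.5/41)² = 186 × 0.25 = 46.50
Round up: n₂ = 47.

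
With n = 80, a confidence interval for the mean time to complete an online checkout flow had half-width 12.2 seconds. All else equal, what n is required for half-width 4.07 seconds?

Margin of error scales as 1/√n, so n₂ = n₁·(E₁/E₂)².
n₂ = 80 × (12.2/4.07)² = 80 × 8.985 = 718.80
Round up: n₂ = 719.

n = 719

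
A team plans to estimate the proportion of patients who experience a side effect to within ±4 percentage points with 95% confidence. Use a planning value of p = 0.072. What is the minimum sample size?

161

For a proportion with margin E = 0.04 at 95% confidence, z = 1.960.
n = p̂(1−p̂)(z/E)² = 0.072 × 0.928 × (1.960/0.04)² = 160.43
Round up: n = 161.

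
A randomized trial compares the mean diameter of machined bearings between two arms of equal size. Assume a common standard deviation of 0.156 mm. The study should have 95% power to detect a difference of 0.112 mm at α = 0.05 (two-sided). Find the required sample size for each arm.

For two equal groups, n per group = 2·((z_{α/2} + z_β)·σ/δ)².
z_{α/2} = 1.960; z_β = 1.645 (power 95%).
n = 2 × (3.605 × 0.156 / 0.112)² = 2 × 25.21 = 50.42
Round up: n = 51 per group.

51 per group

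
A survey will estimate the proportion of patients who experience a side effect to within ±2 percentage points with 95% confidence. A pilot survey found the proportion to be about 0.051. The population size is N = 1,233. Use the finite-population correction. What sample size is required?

For a proportion with margin E = 0.02 at 95% confidence, z = 1.960.
n = p̂(1−p̂)(z/E)² = 0.051 × 0.949 × (1.960/0.02)² = 464.82 — call this n₀.
Finite-population correction with N = 1,233: n = n₀ / (1 + (n₀−1)/N) = 464.82 / 1.376 = 337.81
Round up: n = 338.

n = 338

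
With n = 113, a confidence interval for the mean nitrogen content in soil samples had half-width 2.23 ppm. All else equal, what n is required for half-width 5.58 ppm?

Margin of error scales as 1/√n, so n₂ = n₁·(E₁/E₂)².
n₂ = 113 × (2.23/5.58)² = 113 × 0.1597 = 18.05
Round up: n₂ = 19.

19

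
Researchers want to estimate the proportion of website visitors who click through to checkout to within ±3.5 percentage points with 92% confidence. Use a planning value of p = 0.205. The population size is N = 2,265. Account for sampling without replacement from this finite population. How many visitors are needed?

346

For a proportion with margin E = 0.035 at 92% confidence, z = 1.751.
n = p̂(1−p̂)(z/E)² = 0.205 × 0.795 × (1.751/0.035)² = 407.90 — call this n₀.
Finite-population correction with N = 2,265: n = n₀ / (1 + (n₀−1)/N) = 407.90 / 1.18 = 345.68
Round up: n = 346.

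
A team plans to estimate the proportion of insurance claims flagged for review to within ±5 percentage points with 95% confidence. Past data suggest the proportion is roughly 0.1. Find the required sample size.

n = 139

For a proportion with margin E = 0.05 at 95% confidence, z = 1.960.
n = p̂(1−p̂)(z/E)² = 0.1 × 0.9 × (1.960/0.05)² = 138.30
Round up: n = 139.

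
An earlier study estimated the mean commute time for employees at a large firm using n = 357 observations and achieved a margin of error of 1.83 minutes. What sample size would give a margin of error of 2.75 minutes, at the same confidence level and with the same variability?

159

Margin of error scales as 1/√n, so n₂ = n₁·(E₁/E₂)².
n₂ = 357 × (1.83/2.75)² = 357 × 0.4428 = 158.08
Round up: n₂ = 159.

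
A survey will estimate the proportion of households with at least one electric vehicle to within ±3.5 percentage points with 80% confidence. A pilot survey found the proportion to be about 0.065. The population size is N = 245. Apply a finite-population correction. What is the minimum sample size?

For a proportion with margin E = 0.035 at 80% confidence, z = 1.282.
n = p̂(1−p̂)(z/E)² = 0.065 × 0.935 × (1.282/0.035)² = 81.54 — call this n₀.
Finite-population correction with N = 245: n = n₀ / (1 + (n₀−1)/N) = 81.54 / 1.329 = 61.35
Round up: n = 62.

n = 62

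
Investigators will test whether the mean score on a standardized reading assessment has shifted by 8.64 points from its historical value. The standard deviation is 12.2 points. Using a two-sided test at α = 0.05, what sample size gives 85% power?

18

For a one-sample z-test, n = ((z_{α/2} + z_β)·σ/δ)².
z_{α/2} = 1.960 (two-sided α = 0.05); z_β = 1.036 (power 85% → β = 0.15).
n = (2.996 × 12.2 / 8.64)² = 17.90
Round up: n = 18.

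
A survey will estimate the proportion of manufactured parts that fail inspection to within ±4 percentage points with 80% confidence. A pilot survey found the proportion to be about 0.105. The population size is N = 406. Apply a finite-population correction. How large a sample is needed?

For a proportion with margin E = 0.04 at 80% confidence, z = 1.282.
n = p̂(1−p̂)(z/E)² = 0.105 × 0.895 × (1.282/0.04)² = 96.53 — call this n₀.
Finite-population correction with N = 406: n = n₀ / (1 + (n₀−1)/N) = 96.53 / 1.235 = 78.16
Round up: n = 79.

79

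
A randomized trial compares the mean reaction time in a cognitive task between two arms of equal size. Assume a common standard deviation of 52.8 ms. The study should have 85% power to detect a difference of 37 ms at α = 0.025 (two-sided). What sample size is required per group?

44 per group

For two equal groups, n per group = 2·((z_{α/2} + z_β)·σ/δ)².
z_{α/2} = 2.241; z_β = 1.036 (power 85%).
n = 2 × (3.277 × 52.8 / 37)² = 2 × 21.87 = 43.74
Round up: n = 44 per group.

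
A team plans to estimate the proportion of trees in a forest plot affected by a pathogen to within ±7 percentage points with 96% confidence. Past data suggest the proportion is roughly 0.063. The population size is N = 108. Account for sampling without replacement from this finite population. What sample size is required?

For a proportion with margin E = 0.07 at 96% confidence, z = 2.054.
n = p̂(1−p̂)(z/E)² = 0.063 × 0.937 × (2.054/0.07)² = 50.83 — call this n₀.
Finite-population correction with N = 108: n = n₀ / (1 + (n₀−1)/N) = 50.83 / 1.461 = 34.79
Round up: n = 35.

n = 35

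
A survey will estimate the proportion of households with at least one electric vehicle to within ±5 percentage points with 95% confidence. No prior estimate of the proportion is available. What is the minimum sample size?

385

For a proportion with margin E = 0.05 at 95% confidence, z = 1.960.
With no prior estimate, use p = 0.5, which maximizes p(1−p) at 0.25.
n = 0.25 × (z/E)² = 0.25 × (1.960/0.05)² = 384.16
Round up: n = 385.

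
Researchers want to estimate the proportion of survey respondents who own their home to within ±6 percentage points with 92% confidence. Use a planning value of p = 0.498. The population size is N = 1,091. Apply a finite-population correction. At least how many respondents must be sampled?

179

For a proportion with margin E = 0.06 at 92% confidence, z = 1.751.
n = p̂(1−p̂)(z/E)² = 0.498 × 0.502 × (1.751/0.06)² = 212.91 — call this n₀.
Finite-population correction with N = 1,091: n = n₀ / (1 + (n₀−1)/N) = 212.91 / 1.194 = 178.32
Round up: n = 179.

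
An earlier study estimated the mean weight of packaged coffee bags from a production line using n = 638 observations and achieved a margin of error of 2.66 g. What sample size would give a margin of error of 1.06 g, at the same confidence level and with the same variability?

Margin of error scales as 1/√n, so n₂ = n₁·(E₁/E₂)².
n₂ = 638 × (2.66/1.06)² = 638 × 6.297 = 4017.49
Round up: n₂ = 4018.

n = 4018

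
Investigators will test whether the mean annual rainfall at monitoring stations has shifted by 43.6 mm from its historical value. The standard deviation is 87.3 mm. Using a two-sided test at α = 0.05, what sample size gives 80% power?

For a one-sample z-test, n = ((z_{α/2} + z_β)·σ/δ)².
z_{α/2} = 1.960 (two-sided α = 0.05); z_β = 0.842 (power 80% → β = 0.2).
n = (2.802 × 87.3 / 43.6)² = 31.48
Round up: n = 32.

32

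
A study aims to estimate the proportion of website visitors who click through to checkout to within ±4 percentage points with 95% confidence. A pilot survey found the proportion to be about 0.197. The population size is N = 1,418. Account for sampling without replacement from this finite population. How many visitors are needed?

For a proportion with margin E = 0.04 at 95% confidence, z = 1.960.
n = p̂(1−p̂)(z/E)² = 0.197 × 0.803 × (1.960/0.04)² = 379.82 — call this n₀.
Finite-population correction with N = 1,418: n = n₀ / (1 + (n₀−1)/N) = 379.82 / 1.267 = 299.78
Round up: n = 300.

300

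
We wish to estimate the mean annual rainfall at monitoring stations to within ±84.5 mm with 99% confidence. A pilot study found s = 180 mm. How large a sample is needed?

For a mean, the margin of error is E = z·σ/√n, so n = (zσ/E)².
At 99% confidence, z = 2.576.
n = (2.576 × 180 / 84.5)² = 30.11
Round up: n = 31.

n = 31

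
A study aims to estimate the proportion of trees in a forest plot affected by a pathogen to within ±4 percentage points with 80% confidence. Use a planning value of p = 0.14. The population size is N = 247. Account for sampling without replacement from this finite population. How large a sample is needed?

For a proportion with margin E = 0.04 at 80% confidence, z = 1.282.
n = p̂(1−p̂)(z/E)² = 0.14 × 0.86 × (1.282/0.04)² = 123.68 — call this n₀.
Finite-population correction with N = 247: n = n₀ / (1 + (n₀−1)/N) = 123.68 / 1.497 = 82.62
Round up: n = 83.

83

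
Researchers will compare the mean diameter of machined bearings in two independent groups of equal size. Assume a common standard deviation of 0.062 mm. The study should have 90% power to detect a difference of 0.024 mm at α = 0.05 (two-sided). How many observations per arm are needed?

For two equal groups, n per group = 2·((z_{α/2} + z_β)·σ/δ)².
z_{α/2} = 1.960; z_β = 1.282 (power 90%).
n = 2 × (3.242 × 0.062 / 0.024)² = 2 × 70.14 = 140.28
Round up: n = 141 per group.

141 per group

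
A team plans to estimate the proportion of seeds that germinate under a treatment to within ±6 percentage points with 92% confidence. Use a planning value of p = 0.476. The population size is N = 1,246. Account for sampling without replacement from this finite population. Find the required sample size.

For a proportion with margin E = 0.06 at 92% confidence, z = 1.751.
n = p̂(1−p̂)(z/E)² = 0.476 × 0.524 × (1.751/0.06)² = 212.43 — call this n₀.
Finite-population correction with N = 1,246: n = n₀ / (1 + (n₀−1)/N) = 212.43 / 1.17 = 181.56
Round up: n = 182.

182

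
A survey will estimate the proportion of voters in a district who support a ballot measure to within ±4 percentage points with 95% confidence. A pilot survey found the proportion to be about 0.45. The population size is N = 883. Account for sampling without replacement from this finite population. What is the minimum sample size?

356

For a proportion with margin E = 0.04 at 95% confidence, z = 1.960.
n = p̂(1−p̂)(z/E)² = 0.45 × 0.55 × (1.960/0.04)² = 594.25 — call this n₀.
Finite-population correction with N = 883: n = n₀ / (1 + (n₀−1)/N) = 594.25 / 1.672 = 355.41
Round up: n = 356.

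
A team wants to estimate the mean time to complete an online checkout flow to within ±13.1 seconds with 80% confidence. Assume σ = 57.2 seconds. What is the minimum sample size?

32

For a mean, the margin of error is E = z·σ/√n, so n = (zσ/E)².
At 80% confidence, z = 1.282.
n = (1.282 × 57.2 / 13.1)² = 31.33
Round up: n = 32.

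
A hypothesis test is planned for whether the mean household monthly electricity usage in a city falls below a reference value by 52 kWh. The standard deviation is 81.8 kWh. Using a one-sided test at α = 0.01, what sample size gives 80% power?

25

For a one-sample z-test, n = ((z_α + z_β)·σ/δ)².
z_α = 2.326 (one-sided α = 0.01); z_β = 0.842 (power 80% → β = 0.2).
n = (3.168 × 81.8 / 52)² = 24.84
Round up: n = 25.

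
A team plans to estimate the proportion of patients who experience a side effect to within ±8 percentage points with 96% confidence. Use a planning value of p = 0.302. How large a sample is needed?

139

For a proportion with margin E = 0.08 at 96% confidence, z = 2.054.
n = p̂(1−p̂)(z/E)² = 0.302 × 0.698 × (2.054/0.08)² = 138.96
Round up: n = 139.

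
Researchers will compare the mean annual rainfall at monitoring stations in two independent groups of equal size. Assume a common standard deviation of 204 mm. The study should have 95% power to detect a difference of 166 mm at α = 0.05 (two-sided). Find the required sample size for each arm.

For two equal groups, n per group = 2·((z_{α/2} + z_β)·σ/δ)².
z_{α/2} = 1.960; z_β = 1.645 (power 95%).
n = 2 × (3.605 × 204 / 166)² = 2 × 19.63 = 39.26
Round up: n = 40 per group.

40 per group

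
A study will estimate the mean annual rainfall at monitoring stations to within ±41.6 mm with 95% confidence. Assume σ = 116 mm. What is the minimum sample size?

n = 30

For a mean, the margin of error is E = z·σ/√n, so n = (zσ/E)².
At 95% confidence, z = 1.960.
n = (1.960 × 116 / 41.6)² = 29.87
Round up: n = 30.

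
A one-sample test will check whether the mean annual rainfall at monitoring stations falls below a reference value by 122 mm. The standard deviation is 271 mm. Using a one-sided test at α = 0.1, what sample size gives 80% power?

For a one-sample z-test, n = ((z_α + z_β)·σ/δ)².
z_α = 1.282 (one-sided α = 0.1); z_β = 0.842 (power 80% → β = 0.2).
n = (2.124 × 271 / 122)² = 22.26
Round up: n = 23.

23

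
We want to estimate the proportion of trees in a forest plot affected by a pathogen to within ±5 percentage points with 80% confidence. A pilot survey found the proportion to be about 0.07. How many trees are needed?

For a proportion with margin E = 0.05 at 80% confidence, z = 1.282.
n = p̂(1−p̂)(z/E)² = 0.07 × 0.93 × (1.282/0.05)² = 42.80
Round up: n = 43.

n = 43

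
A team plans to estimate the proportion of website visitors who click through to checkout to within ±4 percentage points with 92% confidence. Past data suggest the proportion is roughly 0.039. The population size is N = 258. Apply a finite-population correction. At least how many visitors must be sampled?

For a proportion with margin E = 0.04 at 92% confidence, z = 1.751.
n = p̂(1−p̂)(z/E)² = 0.039 × 0.961 × (1.751/0.04)² = 71.82 — call this n₀.
Finite-population correction with N = 258: n = n₀ / (1 + (n₀−1)/N) = 71.82 / 1.274 = 56.37
Round up: n = 57.

57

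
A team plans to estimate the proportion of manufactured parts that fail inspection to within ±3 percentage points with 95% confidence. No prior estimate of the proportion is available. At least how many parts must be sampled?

For a proportion with margin E = 0.03 at 95% confidence, z = 1.960.
With no prior estimate, use p = 0.5, which maximizes p(1−p) at 0.25.
n = 0.25 × (z/E)² = 0.25 × (1.960/0.03)² = 1067.11
Round up: n = 1068.

1068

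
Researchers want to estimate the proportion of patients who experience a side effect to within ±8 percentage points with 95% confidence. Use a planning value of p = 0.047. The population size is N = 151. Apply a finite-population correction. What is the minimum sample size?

23

For a proportion with margin E = 0.08 at 95% confidence, z = 1.960.
n = p̂(1−p̂)(z/E)² = 0.047 × 0.953 × (1.960/0.08)² = 26.89 — call this n₀.
Finite-population correction with N = 151: n = n₀ / (1 + (n₀−1)/N) = 26.89 / 1.171 = 22.96
Round up: n = 23.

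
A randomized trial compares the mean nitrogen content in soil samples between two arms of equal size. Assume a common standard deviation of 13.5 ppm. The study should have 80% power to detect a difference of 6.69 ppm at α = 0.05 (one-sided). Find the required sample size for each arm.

51 per group

For two equal groups, n per group = 2·((z_α + z_β)·σ/δ)².
z_α = 1.645; z_β = 0.842 (power 80%).
n = 2 × (2.487 × 13.5 / 6.69)² = 2 × 25.19 = 50.38
Round up: n = 51 per group.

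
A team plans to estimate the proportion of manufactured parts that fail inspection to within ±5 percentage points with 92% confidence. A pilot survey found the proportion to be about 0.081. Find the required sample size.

92

For a proportion with margin E = 0.05 at 92% confidence, z = 1.751.
n = p̂(1−p̂)(z/E)² = 0.081 × 0.919 × (1.751/0.05)² = 91.29
Round up: n = 92.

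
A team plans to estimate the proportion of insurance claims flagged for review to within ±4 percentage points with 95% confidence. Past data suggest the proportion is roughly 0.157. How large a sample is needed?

For a proportion with margin E = 0.04 at 95% confidence, z = 1.960.
n = p̂(1−p̂)(z/E)² = 0.157 × 0.843 × (1.960/0.04)² = 317.77
Round up: n = 318.

318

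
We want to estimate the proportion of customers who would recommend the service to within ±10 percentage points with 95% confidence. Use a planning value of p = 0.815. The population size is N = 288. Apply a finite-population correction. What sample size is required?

n = 49

For a proportion with margin E = 0.1 at 95% confidence, z = 1.960.
n = p̂(1−p̂)(z/E)² = 0.815 × 0.185 × (1.960/0.1)² = 57.92 — call this n₀.
Finite-population correction with N = 288: n = n₀ / (1 + (n₀−1)/N) = 57.92 / 1.198 = 48.35
Round up: n = 49.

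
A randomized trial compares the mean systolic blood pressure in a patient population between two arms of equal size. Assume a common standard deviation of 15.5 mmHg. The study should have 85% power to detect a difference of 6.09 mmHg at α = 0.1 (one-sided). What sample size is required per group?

For two equal groups, n per group = 2·((z_α + z_β)·σ/δ)².
z_α = 1.282; z_β = 1.036 (power 85%).
n = 2 × (2.318 × 15.5 / 6.09)² = 2 × 34.81 = 69.62
Round up: n = 70 per group.

70 per group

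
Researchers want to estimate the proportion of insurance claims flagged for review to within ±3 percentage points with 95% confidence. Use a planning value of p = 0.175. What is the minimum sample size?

For a proportion with margin E = 0.03 at 95% confidence, z = 1.960.
n = p̂(1−p̂)(z/E)² = 0.175 × 0.825 × (1.960/0.03)² = 616.26
Round up: n = 617.

617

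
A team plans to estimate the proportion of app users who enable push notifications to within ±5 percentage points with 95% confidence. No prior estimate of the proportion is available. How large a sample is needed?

For a proportion with margin E = 0.05 at 95% confidence, z = 1.960.
With no prior estimate, use p = 0.5, which maximizes p(1−p) at 0.25.
n = 0.25 × (z/E)² = 0.25 × (1.960/0.05)² = 384.16
Round up: n = 385.

385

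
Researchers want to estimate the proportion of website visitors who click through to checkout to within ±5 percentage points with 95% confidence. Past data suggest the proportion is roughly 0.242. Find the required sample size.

For a proportion with margin E = 0.05 at 95% confidence, z = 1.960.
n = p̂(1−p̂)(z/E)² = 0.242 × 0.758 × (1.960/0.05)² = 281.88
Round up: n = 282.

n = 282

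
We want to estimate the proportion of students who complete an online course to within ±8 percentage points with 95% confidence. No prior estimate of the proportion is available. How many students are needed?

151

For a proportion with margin E = 0.08 at 95% confidence, z = 1.960.
With no prior estimate, use p = 0.5, which maximizes p(1−p) at 0.25.
n = 0.25 × (z/E)² = 0.25 × (1.960/0.08)² = 150.06
Round up: n = 151.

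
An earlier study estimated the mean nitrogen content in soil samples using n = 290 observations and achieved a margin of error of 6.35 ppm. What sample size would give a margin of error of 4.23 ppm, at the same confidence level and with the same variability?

Margin of error scales as 1/√n, so n₂ = n₁·(E₁/E₂)².
n₂ = 290 × (6.35/4.23)² = 290 × 2.254 = 653.66
Round up: n₂ = 654.

654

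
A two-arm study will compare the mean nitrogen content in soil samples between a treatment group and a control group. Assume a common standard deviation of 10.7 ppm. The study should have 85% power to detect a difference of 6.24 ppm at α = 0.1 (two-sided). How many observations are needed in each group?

43 per group

For two equal groups, n per group = 2·((z_{α/2} + z_β)·σ/δ)².
z_{α/2} = 1.645; z_β = 1.036 (power 85%).
n = 2 × (2.681 × 10.7 / 6.24)² = 2 × 21.13 = 42.26
Round up: n = 43 per group.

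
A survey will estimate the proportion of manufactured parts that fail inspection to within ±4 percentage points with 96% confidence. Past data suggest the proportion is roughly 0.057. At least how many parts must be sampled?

142

For a proportion with margin E = 0.04 at 96% confidence, z = 2.054.
n = p̂(1−p̂)(z/E)² = 0.057 × 0.943 × (2.054/0.04)² = 141.73
Round up: n = 142.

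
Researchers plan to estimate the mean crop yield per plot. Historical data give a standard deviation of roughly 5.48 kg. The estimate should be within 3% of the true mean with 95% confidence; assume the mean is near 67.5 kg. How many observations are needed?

For a mean, the margin of error is E = z·σ/√n, so n = (zσ/E)².
At 95% confidence, z = 1.960.
E = 3% of 67.5 = 2.025 kg.
n = (1.960 × 5.48 / 2.025)² = 28.13
Round up: n = 29.

29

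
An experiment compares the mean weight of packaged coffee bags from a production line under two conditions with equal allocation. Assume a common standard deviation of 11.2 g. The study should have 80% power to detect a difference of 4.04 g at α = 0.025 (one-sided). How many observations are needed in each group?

121 per group

For two equal groups, n per group = 2·((z_α + z_β)·σ/δ)².
z_α = 1.960; z_β = 0.842 (power 80%).
n = 2 × (2.802 × 11.2 / 4.04)² = 2 × 60.34 = 120.68
Round up: n = 121 per group.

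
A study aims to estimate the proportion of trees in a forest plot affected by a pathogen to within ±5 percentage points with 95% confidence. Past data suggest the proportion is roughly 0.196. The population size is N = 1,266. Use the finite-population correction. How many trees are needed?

n = 204

For a proportion with margin E = 0.05 at 95% confidence, z = 1.960.
n = p̂(1−p̂)(z/E)² = 0.196 × 0.804 × (1.960/0.05)² = 242.15 — call this n₀.
Finite-population correction with N = 1,266: n = n₀ / (1 + (n₀−1)/N) = 242.15 / 1.19 = 203.49
Round up: n = 204.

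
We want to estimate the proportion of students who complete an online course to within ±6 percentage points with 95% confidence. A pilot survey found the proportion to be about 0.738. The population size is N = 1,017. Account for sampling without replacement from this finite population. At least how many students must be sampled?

For a proportion with margin E = 0.06 at 95% confidence, z = 1.960.
n = p̂(1−p̂)(z/E)² = 0.738 × 0.262 × (1.960/0.06)² = 206.33 — call this n₀.
Finite-population correction with N = 1,017: n = n₀ / (1 + (n₀−1)/N) = 206.33 / 1.202 = 171.66
Round up: n = 172.

172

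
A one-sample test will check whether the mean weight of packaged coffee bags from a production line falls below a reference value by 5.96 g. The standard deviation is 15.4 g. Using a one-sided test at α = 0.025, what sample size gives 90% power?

For a one-sample z-test, n = ((z_α + z_β)·σ/δ)².
z_α = 1.960 (one-sided α = 0.025); z_β = 1.282 (power 90% → β = 0.1).
n = (3.242 × 15.4 / 5.96)² = 70.17
Round up: n = 71.

71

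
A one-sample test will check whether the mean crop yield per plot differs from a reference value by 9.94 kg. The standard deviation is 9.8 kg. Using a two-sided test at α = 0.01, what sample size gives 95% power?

18

For a one-sample z-test, n = ((z_{α/2} + z_β)·σ/δ)².
z_{α/2} = 2.576 (two-sided α = 0.01); z_β = 1.645 (power 95% → β = 0.05).
n = (4.221 × 9.8 / 9.94)² = 17.32
Round up: n = 18.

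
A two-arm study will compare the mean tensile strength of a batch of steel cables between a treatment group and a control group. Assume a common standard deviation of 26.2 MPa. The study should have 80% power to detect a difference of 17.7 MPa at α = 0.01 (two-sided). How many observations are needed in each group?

For two equal groups, n per group = 2·((z_{α/2} + z_β)·σ/δ)².
z_{α/2} = 2.576; z_β = 0.842 (power 80%).
n = 2 × (3.418 × 26.2 / 17.7)² = 2 × 25.60 = 51.20
Round up: n = 52 per group.

52 per group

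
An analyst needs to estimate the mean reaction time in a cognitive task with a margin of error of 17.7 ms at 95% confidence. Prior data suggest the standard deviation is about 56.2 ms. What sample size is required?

39

For a mean, the margin of error is E = z·σ/√n, so n = (zσ/E)².
At 95% confidence, z = 1.960.
n = (1.960 × 56.2 / 17.7)² = 38.73
Round up: n = 39.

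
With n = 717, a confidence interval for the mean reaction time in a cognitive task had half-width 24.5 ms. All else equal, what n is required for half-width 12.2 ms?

Margin of error scales as 1/√n, so n₂ = n₁·(E₁/E₂)².
n₂ = 717 × (24.5/12.2)² = 717 × 4.033 = 2891.66
Round up: n₂ = 2892.

2892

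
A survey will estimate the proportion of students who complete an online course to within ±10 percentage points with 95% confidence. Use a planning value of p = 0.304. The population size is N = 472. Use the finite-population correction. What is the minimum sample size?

For a proportion with margin E = 0.1 at 95% confidence, z = 1.960.
n = p̂(1−p̂)(z/E)² = 0.304 × 0.696 × (1.960/0.1)² = 81.28 — call this n₀.
Finite-population correction with N = 472: n = n₀ / (1 + (n₀−1)/N) = 81.28 / 1.17 = 69.47
Round up: n = 70.

70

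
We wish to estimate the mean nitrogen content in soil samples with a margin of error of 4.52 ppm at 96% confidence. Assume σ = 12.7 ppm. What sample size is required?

n = 34

For a mean, the margin of error is E = z·σ/√n, so n = (zσ/E)².
At 96% confidence, z = 2.054.
n = (2.054 × 12.7 / 4.52)² = 33.31
Round up: n = 34.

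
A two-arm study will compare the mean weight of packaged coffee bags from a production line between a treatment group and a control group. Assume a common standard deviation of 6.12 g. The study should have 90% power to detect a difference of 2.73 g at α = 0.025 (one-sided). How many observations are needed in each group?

For two equal groups, n per group = 2·((z_α + z_β)·σ/δ)².
z_α = 1.960; z_β = 1.282 (power 90%).
n = 2 × (3.242 × 6.12 / 2.73)² = 2 × 52.82 = 105.64
Round up: n = 106 per group.

106 per group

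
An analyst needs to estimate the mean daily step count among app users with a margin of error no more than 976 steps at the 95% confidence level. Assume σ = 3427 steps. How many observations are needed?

For a mean, the margin of error is E = z·σ/√n, so n = (zσ/E)².
At 95% confidence, z = 1.960.
n = (1.960 × 3427 / 976)² = 47.36
Round up: n = 48.

48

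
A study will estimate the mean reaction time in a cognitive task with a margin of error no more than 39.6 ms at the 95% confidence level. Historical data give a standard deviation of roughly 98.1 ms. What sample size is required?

24

For a mean, the margin of error is E = z·σ/√n, so n = (zσ/E)².
At 95% confidence, z = 1.960.
n = (1.960 × 98.1 / 39.6)² = 23.58
Round up: n = 24.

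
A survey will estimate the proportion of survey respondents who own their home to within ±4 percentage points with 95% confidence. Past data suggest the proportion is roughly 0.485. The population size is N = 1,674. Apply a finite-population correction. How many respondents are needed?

For a proportion with margin E = 0.04 at 95% confidence, z = 1.960.
n = p̂(1−p̂)(z/E)² = 0.485 × 0.515 × (1.960/0.04)² = 599.71 — call this n₀.
Finite-population correction with N = 1,674: n = n₀ / (1 + (n₀−1)/N) = 599.71 / 1.358 = 441.61
Round up: n = 442.

442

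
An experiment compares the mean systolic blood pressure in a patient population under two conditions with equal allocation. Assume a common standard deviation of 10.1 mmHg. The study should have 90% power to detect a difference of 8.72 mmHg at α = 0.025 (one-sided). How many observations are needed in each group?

29 per group

For two equal groups, n per group = 2·((z_α + z_β)·σ/δ)².
z_α = 1.960; z_β = 1.282 (power 90%).
n = 2 × (3.242 × 10.1 / 8.72)² = 2 × 14.10 = 28.20
Round up: n = 29 per group.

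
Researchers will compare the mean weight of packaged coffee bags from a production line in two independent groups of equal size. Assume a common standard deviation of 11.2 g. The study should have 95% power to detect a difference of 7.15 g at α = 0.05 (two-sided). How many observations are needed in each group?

64 per group

For two equal groups, n per group = 2·((z_{α/2} + z_β)·σ/δ)².
z_{α/2} = 1.960; z_β = 1.645 (power 95%).
n = 2 × (3.605 × 11.2 / 7.15)² = 2 × 31.89 = 63.78
Round up: n = 64 per group.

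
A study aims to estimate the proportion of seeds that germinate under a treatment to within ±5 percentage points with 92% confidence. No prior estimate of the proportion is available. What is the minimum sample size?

307

For a proportion with margin E = 0.05 at 92% confidence, z = 1.751.
With no prior estimate, use p = 0.5, which maximizes p(1−p) at 0.25.
n = 0.25 × (z/E)² = 0.25 × (1.751/0.05)² = 306.60
Round up: n = 307.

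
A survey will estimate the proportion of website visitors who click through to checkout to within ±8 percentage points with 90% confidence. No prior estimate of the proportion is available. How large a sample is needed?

106

For a proportion with margin E = 0.08 at 90% confidence, z = 1.645.
With no prior estimate, use p = 0.5, which maximizes p(1−p) at 0.25.
n = 0.25 × (z/E)² = 0.25 × (1.645/0.08)² = 105.70
Round up: n = 106.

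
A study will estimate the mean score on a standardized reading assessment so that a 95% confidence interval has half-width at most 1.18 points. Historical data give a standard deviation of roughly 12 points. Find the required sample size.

398

For a mean, the margin of error is E = z·σ/√n, so n = (zσ/E)².
At 95% confidence, z = 1.960.
n = (1.960 × 12 / 1.18)² = 397.29
Round up: n = 398.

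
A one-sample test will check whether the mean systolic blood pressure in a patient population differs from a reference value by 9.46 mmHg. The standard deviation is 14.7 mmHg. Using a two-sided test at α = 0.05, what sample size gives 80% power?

19

For a one-sample z-test, n = ((z_{α/2} + z_β)·σ/δ)².
z_{α/2} = 1.960 (two-sided α = 0.05); z_β = 0.842 (power 80% → β = 0.2).
n = (2.802 × 14.7 / 9.46)² = 18.96
Round up: n = 19.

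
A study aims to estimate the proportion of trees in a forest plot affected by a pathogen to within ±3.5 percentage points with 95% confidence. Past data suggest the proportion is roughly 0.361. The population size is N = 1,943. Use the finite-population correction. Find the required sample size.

528

For a proportion with margin E = 0.035 at 95% confidence, z = 1.960.
n = p̂(1−p̂)(z/E)² = 0.361 × 0.639 × (1.960/0.035)² = 723.41 — call this n₀.
Finite-population correction with N = 1,943: n = n₀ / (1 + (n₀−1)/N) = 723.41 / 1.372 = 527.27
Round up: n = 528.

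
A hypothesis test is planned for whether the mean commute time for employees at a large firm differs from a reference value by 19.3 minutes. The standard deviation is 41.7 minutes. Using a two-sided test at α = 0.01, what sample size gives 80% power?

For a one-sample z-test, n = ((z_{α/2} + z_β)·σ/δ)².
z_{α/2} = 2.576 (two-sided α = 0.01); z_β = 0.842 (power 80% → β = 0.2).
n = (3.418 × 41.7 / 19.3)² = 54.54
Round up: n = 55.

55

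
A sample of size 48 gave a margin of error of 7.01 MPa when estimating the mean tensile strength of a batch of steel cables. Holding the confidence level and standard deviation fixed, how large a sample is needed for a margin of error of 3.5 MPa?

Margin of error scales as 1/√n, so n₂ = n₁·(E₁/E₂)².
n₂ = 48 × (7.01/3.5)² = 48 × 4.011 = 192.53
Round up: n₂ = 193.

193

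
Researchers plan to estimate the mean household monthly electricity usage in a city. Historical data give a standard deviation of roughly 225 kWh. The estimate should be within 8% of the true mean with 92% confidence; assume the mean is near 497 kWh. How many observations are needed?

For a mean, the margin of error is E = z·σ/√n, so n = (zσ/E)².
At 92% confidence, z = 1.751.
E = 8% of 497 = 39.76 kWh.
n = (1.751 × 225 / 39.76)² = 98.18
Round up: n = 99.

99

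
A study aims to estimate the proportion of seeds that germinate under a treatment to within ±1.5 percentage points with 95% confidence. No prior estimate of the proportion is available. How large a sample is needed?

For a proportion with margin E = 0.015 at 95% confidence, z = 1.960.
With no prior estimate, use p = 0.5, which maximizes p(1−p) at 0.25.
n = 0.25 × (z/E)² = 0.25 × (1.960/0.015)² = 4268.44
Round up: n = 4269.

4269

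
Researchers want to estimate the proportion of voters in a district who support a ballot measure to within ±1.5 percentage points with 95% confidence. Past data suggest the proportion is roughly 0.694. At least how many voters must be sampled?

n = 3626

For a proportion with margin E = 0.015 at 95% confidence, z = 1.960.
n = p̂(1−p̂)(z/E)² = 0.694 × 0.306 × (1.960/0.015)² = 3625.86
Round up: n = 3626.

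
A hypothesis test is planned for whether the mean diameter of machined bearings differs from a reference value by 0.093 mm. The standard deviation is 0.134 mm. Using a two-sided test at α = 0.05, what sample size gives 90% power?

22

For a one-sample z-test, n = ((z_{α/2} + z_β)·σ/δ)².
z_{α/2} = 1.960 (two-sided α = 0.05); z_β = 1.282 (power 90% → β = 0.1).
n = (3.242 × 0.134 / 0.093)² = 21.82
Round up: n = 22.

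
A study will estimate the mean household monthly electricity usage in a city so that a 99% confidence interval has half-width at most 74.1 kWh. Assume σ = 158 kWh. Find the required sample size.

For a mean, the margin of error is E = z·σ/√n, so n = (zσ/E)².
At 99% confidence, z = 2.576.
n = (2.576 × 158 / 74.1)² = 30.17
Round up: n = 31.

31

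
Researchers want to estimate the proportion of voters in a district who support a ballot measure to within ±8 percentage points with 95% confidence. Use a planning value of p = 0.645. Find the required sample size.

n = 138

For a proportion with margin E = 0.08 at 95% confidence, z = 1.960.
n = p̂(1−p̂)(z/E)² = 0.645 × 0.355 × (1.960/0.08)² = 137.44
Round up: n = 138.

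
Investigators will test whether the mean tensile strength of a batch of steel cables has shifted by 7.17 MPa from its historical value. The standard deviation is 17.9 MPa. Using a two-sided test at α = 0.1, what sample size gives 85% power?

45

For a one-sample z-test, n = ((z_{α/2} + z_β)·σ/δ)².
z_{α/2} = 1.645 (two-sided α = 0.1); z_β = 1.036 (power 85% → β = 0.15).
n = (2.681 × 17.9 / 7.17)² = 44.80
Round up: n = 45.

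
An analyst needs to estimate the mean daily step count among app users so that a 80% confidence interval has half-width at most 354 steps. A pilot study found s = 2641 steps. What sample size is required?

92

For a mean, the margin of error is E = z·σ/√n, so n = (zσ/E)².
At 80% confidence, z = 1.282.
n = (1.282 × 2641 / 354)² = 91.48
Round up: n = 92.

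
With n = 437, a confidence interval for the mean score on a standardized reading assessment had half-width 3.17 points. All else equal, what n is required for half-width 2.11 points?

Margin of error scales as 1/√n, so n₂ = n₁·(E₁/E₂)².
n₂ = 437 × (3.17/2.11)² = 437 × 2.257 = 986.31
Round up: n₂ = 987.

987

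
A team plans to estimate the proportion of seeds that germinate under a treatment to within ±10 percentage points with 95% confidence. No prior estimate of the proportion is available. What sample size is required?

For a proportion with margin E = 0.1 at 95% confidence, z = 1.960.
With no prior estimate, use p = 0.5, which maximizes p(1−p) at 0.25.
n = 0.25 × (z/E)² = 0.25 × (1.960/0.1)² = 96.04
Round up: n = 97.

97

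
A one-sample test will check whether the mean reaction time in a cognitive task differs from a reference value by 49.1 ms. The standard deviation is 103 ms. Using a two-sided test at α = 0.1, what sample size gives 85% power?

For a one-sample z-test, n = ((z_{α/2} + z_β)·σ/δ)².
z_{α/2} = 1.645 (two-sided α = 0.1); z_β = 1.036 (power 85% → β = 0.15).
n = (2.681 × 103 / 49.1)² = 31.63
Round up: n = 32.

32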